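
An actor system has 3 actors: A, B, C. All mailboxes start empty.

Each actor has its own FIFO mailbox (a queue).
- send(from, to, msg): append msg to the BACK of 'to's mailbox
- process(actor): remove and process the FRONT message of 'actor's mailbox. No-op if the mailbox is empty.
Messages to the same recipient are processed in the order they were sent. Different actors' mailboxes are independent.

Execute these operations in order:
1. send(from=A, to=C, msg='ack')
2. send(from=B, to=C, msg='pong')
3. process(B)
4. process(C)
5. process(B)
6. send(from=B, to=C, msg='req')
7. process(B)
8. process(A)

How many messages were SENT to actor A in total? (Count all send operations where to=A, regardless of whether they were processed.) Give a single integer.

Answer: 0

Derivation:
After 1 (send(from=A, to=C, msg='ack')): A:[] B:[] C:[ack]
After 2 (send(from=B, to=C, msg='pong')): A:[] B:[] C:[ack,pong]
After 3 (process(B)): A:[] B:[] C:[ack,pong]
After 4 (process(C)): A:[] B:[] C:[pong]
After 5 (process(B)): A:[] B:[] C:[pong]
After 6 (send(from=B, to=C, msg='req')): A:[] B:[] C:[pong,req]
After 7 (process(B)): A:[] B:[] C:[pong,req]
After 8 (process(A)): A:[] B:[] C:[pong,req]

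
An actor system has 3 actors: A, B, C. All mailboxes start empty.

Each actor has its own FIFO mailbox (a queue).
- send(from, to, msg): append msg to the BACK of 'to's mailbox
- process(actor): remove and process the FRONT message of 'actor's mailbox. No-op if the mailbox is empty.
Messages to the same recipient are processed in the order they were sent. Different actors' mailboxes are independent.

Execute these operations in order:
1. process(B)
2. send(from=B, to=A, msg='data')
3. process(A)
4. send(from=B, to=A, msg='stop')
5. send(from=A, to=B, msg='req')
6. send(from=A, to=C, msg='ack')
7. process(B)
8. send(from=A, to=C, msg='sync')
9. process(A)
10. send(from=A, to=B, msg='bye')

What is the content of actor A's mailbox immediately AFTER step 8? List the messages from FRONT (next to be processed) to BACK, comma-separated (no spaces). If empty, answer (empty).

After 1 (process(B)): A:[] B:[] C:[]
After 2 (send(from=B, to=A, msg='data')): A:[data] B:[] C:[]
After 3 (process(A)): A:[] B:[] C:[]
After 4 (send(from=B, to=A, msg='stop')): A:[stop] B:[] C:[]
After 5 (send(from=A, to=B, msg='req')): A:[stop] B:[req] C:[]
After 6 (send(from=A, to=C, msg='ack')): A:[stop] B:[req] C:[ack]
After 7 (process(B)): A:[stop] B:[] C:[ack]
After 8 (send(from=A, to=C, msg='sync')): A:[stop] B:[] C:[ack,sync]

stop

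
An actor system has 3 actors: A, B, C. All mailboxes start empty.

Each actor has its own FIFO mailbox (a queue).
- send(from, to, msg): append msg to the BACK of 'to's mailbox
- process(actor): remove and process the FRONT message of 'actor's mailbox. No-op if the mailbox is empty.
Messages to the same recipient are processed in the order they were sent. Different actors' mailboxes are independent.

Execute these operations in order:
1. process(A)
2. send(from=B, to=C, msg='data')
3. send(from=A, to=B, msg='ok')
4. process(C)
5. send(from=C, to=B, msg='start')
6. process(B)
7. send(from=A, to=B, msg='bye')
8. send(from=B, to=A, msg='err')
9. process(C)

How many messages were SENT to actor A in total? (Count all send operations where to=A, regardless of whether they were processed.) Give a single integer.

Answer: 1

Derivation:
After 1 (process(A)): A:[] B:[] C:[]
After 2 (send(from=B, to=C, msg='data')): A:[] B:[] C:[data]
After 3 (send(from=A, to=B, msg='ok')): A:[] B:[ok] C:[data]
After 4 (process(C)): A:[] B:[ok] C:[]
After 5 (send(from=C, to=B, msg='start')): A:[] B:[ok,start] C:[]
After 6 (process(B)): A:[] B:[start] C:[]
After 7 (send(from=A, to=B, msg='bye')): A:[] B:[start,bye] C:[]
After 8 (send(from=B, to=A, msg='err')): A:[err] B:[start,bye] C:[]
After 9 (process(C)): A:[err] B:[start,bye] C:[]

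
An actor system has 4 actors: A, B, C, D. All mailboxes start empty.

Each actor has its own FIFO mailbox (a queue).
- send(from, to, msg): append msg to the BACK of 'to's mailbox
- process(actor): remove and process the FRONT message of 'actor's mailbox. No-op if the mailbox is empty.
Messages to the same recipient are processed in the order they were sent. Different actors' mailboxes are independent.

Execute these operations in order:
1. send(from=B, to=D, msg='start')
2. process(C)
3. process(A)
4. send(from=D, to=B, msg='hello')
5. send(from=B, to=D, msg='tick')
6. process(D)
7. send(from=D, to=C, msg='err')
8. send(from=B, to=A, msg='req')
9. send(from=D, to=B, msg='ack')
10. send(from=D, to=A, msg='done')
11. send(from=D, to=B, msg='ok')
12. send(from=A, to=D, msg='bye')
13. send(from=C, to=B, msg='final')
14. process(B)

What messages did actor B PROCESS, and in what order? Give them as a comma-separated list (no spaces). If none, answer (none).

After 1 (send(from=B, to=D, msg='start')): A:[] B:[] C:[] D:[start]
After 2 (process(C)): A:[] B:[] C:[] D:[start]
After 3 (process(A)): A:[] B:[] C:[] D:[start]
After 4 (send(from=D, to=B, msg='hello')): A:[] B:[hello] C:[] D:[start]
After 5 (send(from=B, to=D, msg='tick')): A:[] B:[hello] C:[] D:[start,tick]
After 6 (process(D)): A:[] B:[hello] C:[] D:[tick]
After 7 (send(from=D, to=C, msg='err')): A:[] B:[hello] C:[err] D:[tick]
After 8 (send(from=B, to=A, msg='req')): A:[req] B:[hello] C:[err] D:[tick]
After 9 (send(from=D, to=B, msg='ack')): A:[req] B:[hello,ack] C:[err] D:[tick]
After 10 (send(from=D, to=A, msg='done')): A:[req,done] B:[hello,ack] C:[err] D:[tick]
After 11 (send(from=D, to=B, msg='ok')): A:[req,done] B:[hello,ack,ok] C:[err] D:[tick]
After 12 (send(from=A, to=D, msg='bye')): A:[req,done] B:[hello,ack,ok] C:[err] D:[tick,bye]
After 13 (send(from=C, to=B, msg='final')): A:[req,done] B:[hello,ack,ok,final] C:[err] D:[tick,bye]
After 14 (process(B)): A:[req,done] B:[ack,ok,final] C:[err] D:[tick,bye]

Answer: hello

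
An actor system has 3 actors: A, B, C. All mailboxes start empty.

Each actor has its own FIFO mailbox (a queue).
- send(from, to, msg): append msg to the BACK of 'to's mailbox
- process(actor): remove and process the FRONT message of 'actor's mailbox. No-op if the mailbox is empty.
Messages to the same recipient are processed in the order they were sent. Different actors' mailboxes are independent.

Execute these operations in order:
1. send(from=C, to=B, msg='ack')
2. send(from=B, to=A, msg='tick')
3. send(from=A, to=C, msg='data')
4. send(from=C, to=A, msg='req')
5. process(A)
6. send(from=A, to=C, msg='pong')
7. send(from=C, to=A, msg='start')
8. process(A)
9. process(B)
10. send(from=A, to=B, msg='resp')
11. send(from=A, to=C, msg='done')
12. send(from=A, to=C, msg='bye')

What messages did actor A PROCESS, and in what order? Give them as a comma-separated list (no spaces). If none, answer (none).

Answer: tick,req

Derivation:
After 1 (send(from=C, to=B, msg='ack')): A:[] B:[ack] C:[]
After 2 (send(from=B, to=A, msg='tick')): A:[tick] B:[ack] C:[]
After 3 (send(from=A, to=C, msg='data')): A:[tick] B:[ack] C:[data]
After 4 (send(from=C, to=A, msg='req')): A:[tick,req] B:[ack] C:[data]
After 5 (process(A)): A:[req] B:[ack] C:[data]
After 6 (send(from=A, to=C, msg='pong')): A:[req] B:[ack] C:[data,pong]
After 7 (send(from=C, to=A, msg='start')): A:[req,start] B:[ack] C:[data,pong]
After 8 (process(A)): A:[start] B:[ack] C:[data,pong]
After 9 (process(B)): A:[start] B:[] C:[data,pong]
After 10 (send(from=A, to=B, msg='resp')): A:[start] B:[resp] C:[data,pong]
After 11 (send(from=A, to=C, msg='done')): A:[start] B:[resp] C:[data,pong,done]
After 12 (send(from=A, to=C, msg='bye')): A:[start] B:[resp] C:[data,pong,done,bye]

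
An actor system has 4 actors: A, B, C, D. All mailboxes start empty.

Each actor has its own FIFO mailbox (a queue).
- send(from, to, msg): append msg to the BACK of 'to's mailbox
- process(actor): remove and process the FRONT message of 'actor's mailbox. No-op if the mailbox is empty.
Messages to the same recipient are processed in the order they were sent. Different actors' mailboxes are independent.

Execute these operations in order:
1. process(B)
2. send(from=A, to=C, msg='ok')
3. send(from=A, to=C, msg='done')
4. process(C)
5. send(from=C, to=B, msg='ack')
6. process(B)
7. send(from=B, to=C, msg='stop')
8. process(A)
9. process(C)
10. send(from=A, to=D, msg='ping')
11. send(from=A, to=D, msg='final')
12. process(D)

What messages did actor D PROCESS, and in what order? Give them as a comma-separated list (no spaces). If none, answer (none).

After 1 (process(B)): A:[] B:[] C:[] D:[]
After 2 (send(from=A, to=C, msg='ok')): A:[] B:[] C:[ok] D:[]
After 3 (send(from=A, to=C, msg='done')): A:[] B:[] C:[ok,done] D:[]
After 4 (process(C)): A:[] B:[] C:[done] D:[]
After 5 (send(from=C, to=B, msg='ack')): A:[] B:[ack] C:[done] D:[]
After 6 (process(B)): A:[] B:[] C:[done] D:[]
After 7 (send(from=B, to=C, msg='stop')): A:[] B:[] C:[done,stop] D:[]
After 8 (process(A)): A:[] B:[] C:[done,stop] D:[]
After 9 (process(C)): A:[] B:[] C:[stop] D:[]
After 10 (send(from=A, to=D, msg='ping')): A:[] B:[] C:[stop] D:[ping]
After 11 (send(from=A, to=D, msg='final')): A:[] B:[] C:[stop] D:[ping,final]
After 12 (process(D)): A:[] B:[] C:[stop] D:[final]

Answer: ping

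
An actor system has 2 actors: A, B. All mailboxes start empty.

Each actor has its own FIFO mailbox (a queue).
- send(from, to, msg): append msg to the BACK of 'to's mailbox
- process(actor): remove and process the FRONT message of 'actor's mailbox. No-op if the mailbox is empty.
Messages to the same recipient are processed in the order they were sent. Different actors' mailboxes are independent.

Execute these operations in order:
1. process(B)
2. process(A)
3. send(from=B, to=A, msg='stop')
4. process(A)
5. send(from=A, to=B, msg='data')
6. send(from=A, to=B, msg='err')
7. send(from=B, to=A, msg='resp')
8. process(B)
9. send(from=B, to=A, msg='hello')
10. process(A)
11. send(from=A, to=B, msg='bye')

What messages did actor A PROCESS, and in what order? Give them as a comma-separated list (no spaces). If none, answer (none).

After 1 (process(B)): A:[] B:[]
After 2 (process(A)): A:[] B:[]
After 3 (send(from=B, to=A, msg='stop')): A:[stop] B:[]
After 4 (process(A)): A:[] B:[]
After 5 (send(from=A, to=B, msg='data')): A:[] B:[data]
After 6 (send(from=A, to=B, msg='err')): A:[] B:[data,err]
After 7 (send(from=B, to=A, msg='resp')): A:[resp] B:[data,err]
After 8 (process(B)): A:[resp] B:[err]
After 9 (send(from=B, to=A, msg='hello')): A:[resp,hello] B:[err]
After 10 (process(A)): A:[hello] B:[err]
After 11 (send(from=A, to=B, msg='bye')): A:[hello] B:[err,bye]

Answer: stop,resp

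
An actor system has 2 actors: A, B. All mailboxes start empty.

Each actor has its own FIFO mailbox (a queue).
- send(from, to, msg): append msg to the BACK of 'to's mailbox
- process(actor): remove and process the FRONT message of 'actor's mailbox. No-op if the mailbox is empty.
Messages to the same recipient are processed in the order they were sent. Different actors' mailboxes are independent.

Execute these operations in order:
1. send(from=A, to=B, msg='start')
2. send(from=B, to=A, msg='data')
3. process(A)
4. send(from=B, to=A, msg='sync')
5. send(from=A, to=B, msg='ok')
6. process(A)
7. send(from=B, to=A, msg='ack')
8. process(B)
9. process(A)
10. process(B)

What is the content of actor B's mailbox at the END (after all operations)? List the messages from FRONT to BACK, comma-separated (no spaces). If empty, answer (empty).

After 1 (send(from=A, to=B, msg='start')): A:[] B:[start]
After 2 (send(from=B, to=A, msg='data')): A:[data] B:[start]
After 3 (process(A)): A:[] B:[start]
After 4 (send(from=B, to=A, msg='sync')): A:[sync] B:[start]
After 5 (send(from=A, to=B, msg='ok')): A:[sync] B:[start,ok]
After 6 (process(A)): A:[] B:[start,ok]
After 7 (send(from=B, to=A, msg='ack')): A:[ack] B:[start,ok]
After 8 (process(B)): A:[ack] B:[ok]
After 9 (process(A)): A:[] B:[ok]
After 10 (process(B)): A:[] B:[]

Answer: (empty)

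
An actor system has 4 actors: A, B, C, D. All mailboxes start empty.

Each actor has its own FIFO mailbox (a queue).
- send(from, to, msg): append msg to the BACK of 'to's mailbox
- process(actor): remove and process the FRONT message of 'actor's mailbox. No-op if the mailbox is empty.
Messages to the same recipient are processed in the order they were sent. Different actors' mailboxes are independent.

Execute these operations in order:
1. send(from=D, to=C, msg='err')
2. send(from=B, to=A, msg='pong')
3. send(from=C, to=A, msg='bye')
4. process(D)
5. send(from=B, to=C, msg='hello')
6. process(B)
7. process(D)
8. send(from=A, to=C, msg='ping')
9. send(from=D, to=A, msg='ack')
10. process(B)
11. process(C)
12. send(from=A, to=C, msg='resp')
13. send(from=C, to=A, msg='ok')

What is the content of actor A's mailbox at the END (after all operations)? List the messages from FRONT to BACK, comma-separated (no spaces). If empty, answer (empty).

After 1 (send(from=D, to=C, msg='err')): A:[] B:[] C:[err] D:[]
After 2 (send(from=B, to=A, msg='pong')): A:[pong] B:[] C:[err] D:[]
After 3 (send(from=C, to=A, msg='bye')): A:[pong,bye] B:[] C:[err] D:[]
After 4 (process(D)): A:[pong,bye] B:[] C:[err] D:[]
After 5 (send(from=B, to=C, msg='hello')): A:[pong,bye] B:[] C:[err,hello] D:[]
After 6 (process(B)): A:[pong,bye] B:[] C:[err,hello] D:[]
After 7 (process(D)): A:[pong,bye] B:[] C:[err,hello] D:[]
After 8 (send(from=A, to=C, msg='ping')): A:[pong,bye] B:[] C:[err,hello,ping] D:[]
After 9 (send(from=D, to=A, msg='ack')): A:[pong,bye,ack] B:[] C:[err,hello,ping] D:[]
After 10 (process(B)): A:[pong,bye,ack] B:[] C:[err,hello,ping] D:[]
After 11 (process(C)): A:[pong,bye,ack] B:[] C:[hello,ping] D:[]
After 12 (send(from=A, to=C, msg='resp')): A:[pong,bye,ack] B:[] C:[hello,ping,resp] D:[]
After 13 (send(from=C, to=A, msg='ok')): A:[pong,bye,ack,ok] B:[] C:[hello,ping,resp] D:[]

Answer: pong,bye,ack,ok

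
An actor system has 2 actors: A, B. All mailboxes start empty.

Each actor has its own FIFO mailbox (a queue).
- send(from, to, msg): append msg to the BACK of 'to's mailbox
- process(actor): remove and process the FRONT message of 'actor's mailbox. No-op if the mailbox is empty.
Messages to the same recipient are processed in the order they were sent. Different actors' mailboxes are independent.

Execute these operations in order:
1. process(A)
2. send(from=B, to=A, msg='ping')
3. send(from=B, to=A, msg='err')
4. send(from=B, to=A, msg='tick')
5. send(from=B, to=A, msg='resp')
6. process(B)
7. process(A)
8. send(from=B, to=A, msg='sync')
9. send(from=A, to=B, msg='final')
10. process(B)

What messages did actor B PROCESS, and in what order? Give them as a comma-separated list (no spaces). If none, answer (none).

After 1 (process(A)): A:[] B:[]
After 2 (send(from=B, to=A, msg='ping')): A:[ping] B:[]
After 3 (send(from=B, to=A, msg='err')): A:[ping,err] B:[]
After 4 (send(from=B, to=A, msg='tick')): A:[ping,err,tick] B:[]
After 5 (send(from=B, to=A, msg='resp')): A:[ping,err,tick,resp] B:[]
After 6 (process(B)): A:[ping,err,tick,resp] B:[]
After 7 (process(A)): A:[err,tick,resp] B:[]
After 8 (send(from=B, to=A, msg='sync')): A:[err,tick,resp,sync] B:[]
After 9 (send(from=A, to=B, msg='final')): A:[err,tick,resp,sync] B:[final]
After 10 (process(B)): A:[err,tick,resp,sync] B:[]

Answer: final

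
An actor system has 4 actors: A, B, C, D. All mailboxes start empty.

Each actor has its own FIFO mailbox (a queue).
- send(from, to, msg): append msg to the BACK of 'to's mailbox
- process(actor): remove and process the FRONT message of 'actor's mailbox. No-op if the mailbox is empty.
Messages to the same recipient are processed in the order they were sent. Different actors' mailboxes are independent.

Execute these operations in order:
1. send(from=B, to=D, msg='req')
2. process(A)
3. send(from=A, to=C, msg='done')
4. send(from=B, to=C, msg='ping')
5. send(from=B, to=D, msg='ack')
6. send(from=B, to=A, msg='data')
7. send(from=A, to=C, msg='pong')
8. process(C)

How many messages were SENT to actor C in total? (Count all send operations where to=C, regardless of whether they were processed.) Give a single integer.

Answer: 3

Derivation:
After 1 (send(from=B, to=D, msg='req')): A:[] B:[] C:[] D:[req]
After 2 (process(A)): A:[] B:[] C:[] D:[req]
After 3 (send(from=A, to=C, msg='done')): A:[] B:[] C:[done] D:[req]
After 4 (send(from=B, to=C, msg='ping')): A:[] B:[] C:[done,ping] D:[req]
After 5 (send(from=B, to=D, msg='ack')): A:[] B:[] C:[done,ping] D:[req,ack]
After 6 (send(from=B, to=A, msg='data')): A:[data] B:[] C:[done,ping] D:[req,ack]
After 7 (send(from=A, to=C, msg='pong')): A:[data] B:[] C:[done,ping,pong] D:[req,ack]
After 8 (process(C)): A:[data] B:[] C:[ping,pong] D:[req,ack]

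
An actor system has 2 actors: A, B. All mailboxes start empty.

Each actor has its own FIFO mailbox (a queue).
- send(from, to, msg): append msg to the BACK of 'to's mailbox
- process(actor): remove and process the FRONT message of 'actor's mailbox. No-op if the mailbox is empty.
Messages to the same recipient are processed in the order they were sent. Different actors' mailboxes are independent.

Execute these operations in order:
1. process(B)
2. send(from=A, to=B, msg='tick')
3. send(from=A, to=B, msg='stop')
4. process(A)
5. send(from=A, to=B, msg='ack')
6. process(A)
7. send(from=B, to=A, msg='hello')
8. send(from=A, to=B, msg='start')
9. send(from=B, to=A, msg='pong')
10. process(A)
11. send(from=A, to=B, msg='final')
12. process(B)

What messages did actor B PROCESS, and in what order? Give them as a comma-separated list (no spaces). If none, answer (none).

After 1 (process(B)): A:[] B:[]
After 2 (send(from=A, to=B, msg='tick')): A:[] B:[tick]
After 3 (send(from=A, to=B, msg='stop')): A:[] B:[tick,stop]
After 4 (process(A)): A:[] B:[tick,stop]
After 5 (send(from=A, to=B, msg='ack')): A:[] B:[tick,stop,ack]
After 6 (process(A)): A:[] B:[tick,stop,ack]
After 7 (send(from=B, to=A, msg='hello')): A:[hello] B:[tick,stop,ack]
After 8 (send(from=A, to=B, msg='start')): A:[hello] B:[tick,stop,ack,start]
After 9 (send(from=B, to=A, msg='pong')): A:[hello,pong] B:[tick,stop,ack,start]
After 10 (process(A)): A:[pong] B:[tick,stop,ack,start]
After 11 (send(from=A, to=B, msg='final')): A:[pong] B:[tick,stop,ack,start,final]
After 12 (process(B)): A:[pong] B:[stop,ack,start,final]

Answer: tick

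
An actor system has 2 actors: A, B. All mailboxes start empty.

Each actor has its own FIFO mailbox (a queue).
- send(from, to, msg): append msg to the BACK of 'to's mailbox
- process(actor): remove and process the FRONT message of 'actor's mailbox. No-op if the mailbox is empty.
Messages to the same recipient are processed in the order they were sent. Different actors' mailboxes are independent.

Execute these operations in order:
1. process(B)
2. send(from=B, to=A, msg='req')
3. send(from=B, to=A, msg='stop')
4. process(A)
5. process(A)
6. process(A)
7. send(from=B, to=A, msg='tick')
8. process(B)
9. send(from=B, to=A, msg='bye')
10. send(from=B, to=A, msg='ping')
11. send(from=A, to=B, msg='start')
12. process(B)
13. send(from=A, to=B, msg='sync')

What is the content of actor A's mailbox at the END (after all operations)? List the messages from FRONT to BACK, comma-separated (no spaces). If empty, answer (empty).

After 1 (process(B)): A:[] B:[]
After 2 (send(from=B, to=A, msg='req')): A:[req] B:[]
After 3 (send(from=B, to=A, msg='stop')): A:[req,stop] B:[]
After 4 (process(A)): A:[stop] B:[]
After 5 (process(A)): A:[] B:[]
After 6 (process(A)): A:[] B:[]
After 7 (send(from=B, to=A, msg='tick')): A:[tick] B:[]
After 8 (process(B)): A:[tick] B:[]
After 9 (send(from=B, to=A, msg='bye')): A:[tick,bye] B:[]
After 10 (send(from=B, to=A, msg='ping')): A:[tick,bye,ping] B:[]
After 11 (send(from=A, to=B, msg='start')): A:[tick,bye,ping] B:[start]
After 12 (process(B)): A:[tick,bye,ping] B:[]
After 13 (send(from=A, to=B, msg='sync')): A:[tick,bye,ping] B:[sync]

Answer: tick,bye,ping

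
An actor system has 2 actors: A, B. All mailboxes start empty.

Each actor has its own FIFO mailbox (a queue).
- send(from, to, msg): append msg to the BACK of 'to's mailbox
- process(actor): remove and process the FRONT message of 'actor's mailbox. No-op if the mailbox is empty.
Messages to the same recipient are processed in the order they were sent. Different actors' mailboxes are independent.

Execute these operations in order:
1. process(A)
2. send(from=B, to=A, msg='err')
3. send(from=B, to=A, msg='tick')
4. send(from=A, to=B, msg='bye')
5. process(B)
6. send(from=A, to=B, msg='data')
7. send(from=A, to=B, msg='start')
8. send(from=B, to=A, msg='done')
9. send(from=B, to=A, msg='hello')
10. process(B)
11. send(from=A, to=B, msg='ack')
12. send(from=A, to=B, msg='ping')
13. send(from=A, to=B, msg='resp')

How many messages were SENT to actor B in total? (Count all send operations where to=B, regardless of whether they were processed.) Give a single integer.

Answer: 6

Derivation:
After 1 (process(A)): A:[] B:[]
After 2 (send(from=B, to=A, msg='err')): A:[err] B:[]
After 3 (send(from=B, to=A, msg='tick')): A:[err,tick] B:[]
After 4 (send(from=A, to=B, msg='bye')): A:[err,tick] B:[bye]
After 5 (process(B)): A:[err,tick] B:[]
After 6 (send(from=A, to=B, msg='data')): A:[err,tick] B:[data]
After 7 (send(from=A, to=B, msg='start')): A:[err,tick] B:[data,start]
After 8 (send(from=B, to=A, msg='done')): A:[err,tick,done] B:[data,start]
After 9 (send(from=B, to=A, msg='hello')): A:[err,tick,done,hello] B:[data,start]
After 10 (process(B)): A:[err,tick,done,hello] B:[start]
After 11 (send(from=A, to=B, msg='ack')): A:[err,tick,done,hello] B:[start,ack]
After 12 (send(from=A, to=B, msg='ping')): A:[err,tick,done,hello] B:[start,ack,ping]
After 13 (send(from=A, to=B, msg='resp')): A:[err,tick,done,hello] B:[start,ack,ping,resp]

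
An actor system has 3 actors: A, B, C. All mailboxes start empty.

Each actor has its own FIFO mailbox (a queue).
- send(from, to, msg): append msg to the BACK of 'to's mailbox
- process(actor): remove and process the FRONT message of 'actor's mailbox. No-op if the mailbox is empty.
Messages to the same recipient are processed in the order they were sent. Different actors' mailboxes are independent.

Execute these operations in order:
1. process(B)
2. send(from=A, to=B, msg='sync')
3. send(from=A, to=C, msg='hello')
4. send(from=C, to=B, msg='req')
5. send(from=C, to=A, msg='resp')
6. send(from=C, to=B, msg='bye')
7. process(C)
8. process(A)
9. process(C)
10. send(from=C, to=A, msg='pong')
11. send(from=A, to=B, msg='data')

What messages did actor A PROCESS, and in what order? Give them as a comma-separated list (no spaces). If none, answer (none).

Answer: resp

Derivation:
After 1 (process(B)): A:[] B:[] C:[]
After 2 (send(from=A, to=B, msg='sync')): A:[] B:[sync] C:[]
After 3 (send(from=A, to=C, msg='hello')): A:[] B:[sync] C:[hello]
After 4 (send(from=C, to=B, msg='req')): A:[] B:[sync,req] C:[hello]
After 5 (send(from=C, to=A, msg='resp')): A:[resp] B:[sync,req] C:[hello]
After 6 (send(from=C, to=B, msg='bye')): A:[resp] B:[sync,req,bye] C:[hello]
After 7 (process(C)): A:[resp] B:[sync,req,bye] C:[]
After 8 (process(A)): A:[] B:[sync,req,bye] C:[]
After 9 (process(C)): A:[] B:[sync,req,bye] C:[]
After 10 (send(from=C, to=A, msg='pong')): A:[pong] B:[sync,req,bye] C:[]
After 11 (send(from=A, to=B, msg='data')): A:[pong] B:[sync,req,bye,data] C:[]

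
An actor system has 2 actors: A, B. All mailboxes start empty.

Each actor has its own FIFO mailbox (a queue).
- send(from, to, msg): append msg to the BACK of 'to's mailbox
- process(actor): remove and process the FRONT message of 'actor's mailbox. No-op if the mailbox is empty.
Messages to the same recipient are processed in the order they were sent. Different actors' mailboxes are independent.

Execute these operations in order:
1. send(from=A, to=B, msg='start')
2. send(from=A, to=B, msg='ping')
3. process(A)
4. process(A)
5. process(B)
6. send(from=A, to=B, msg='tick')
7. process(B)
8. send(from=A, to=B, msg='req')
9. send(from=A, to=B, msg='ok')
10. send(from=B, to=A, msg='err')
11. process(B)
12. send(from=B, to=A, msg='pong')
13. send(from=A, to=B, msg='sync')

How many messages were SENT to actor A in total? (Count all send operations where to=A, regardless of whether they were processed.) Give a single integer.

After 1 (send(from=A, to=B, msg='start')): A:[] B:[start]
After 2 (send(from=A, to=B, msg='ping')): A:[] B:[start,ping]
After 3 (process(A)): A:[] B:[start,ping]
After 4 (process(A)): A:[] B:[start,ping]
After 5 (process(B)): A:[] B:[ping]
After 6 (send(from=A, to=B, msg='tick')): A:[] B:[ping,tick]
After 7 (process(B)): A:[] B:[tick]
After 8 (send(from=A, to=B, msg='req')): A:[] B:[tick,req]
After 9 (send(from=A, to=B, msg='ok')): A:[] B:[tick,req,ok]
After 10 (send(from=B, to=A, msg='err')): A:[err] B:[tick,req,ok]
After 11 (process(B)): A:[err] B:[req,ok]
After 12 (send(from=B, to=A, msg='pong')): A:[err,pong] B:[req,ok]
After 13 (send(from=A, to=B, msg='sync')): A:[err,pong] B:[req,ok,sync]

Answer: 2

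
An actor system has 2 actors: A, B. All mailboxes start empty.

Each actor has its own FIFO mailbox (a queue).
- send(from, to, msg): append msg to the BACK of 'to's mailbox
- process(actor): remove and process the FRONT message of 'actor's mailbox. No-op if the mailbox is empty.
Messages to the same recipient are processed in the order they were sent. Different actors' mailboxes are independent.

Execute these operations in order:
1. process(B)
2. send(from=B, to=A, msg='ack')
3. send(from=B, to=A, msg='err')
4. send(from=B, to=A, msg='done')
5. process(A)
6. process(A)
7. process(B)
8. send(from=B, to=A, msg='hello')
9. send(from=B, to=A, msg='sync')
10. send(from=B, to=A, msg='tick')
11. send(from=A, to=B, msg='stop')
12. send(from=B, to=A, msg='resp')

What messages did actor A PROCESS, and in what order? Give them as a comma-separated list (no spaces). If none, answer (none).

Answer: ack,err

Derivation:
After 1 (process(B)): A:[] B:[]
After 2 (send(from=B, to=A, msg='ack')): A:[ack] B:[]
After 3 (send(from=B, to=A, msg='err')): A:[ack,err] B:[]
After 4 (send(from=B, to=A, msg='done')): A:[ack,err,done] B:[]
After 5 (process(A)): A:[err,done] B:[]
After 6 (process(A)): A:[done] B:[]
After 7 (process(B)): A:[done] B:[]
After 8 (send(from=B, to=A, msg='hello')): A:[done,hello] B:[]
After 9 (send(from=B, to=A, msg='sync')): A:[done,hello,sync] B:[]
After 10 (send(from=B, to=A, msg='tick')): A:[done,hello,sync,tick] B:[]
After 11 (send(from=A, to=B, msg='stop')): A:[done,hello,sync,tick] B:[stop]
After 12 (send(from=B, to=A, msg='resp')): A:[done,hello,sync,tick,resp] B:[stop]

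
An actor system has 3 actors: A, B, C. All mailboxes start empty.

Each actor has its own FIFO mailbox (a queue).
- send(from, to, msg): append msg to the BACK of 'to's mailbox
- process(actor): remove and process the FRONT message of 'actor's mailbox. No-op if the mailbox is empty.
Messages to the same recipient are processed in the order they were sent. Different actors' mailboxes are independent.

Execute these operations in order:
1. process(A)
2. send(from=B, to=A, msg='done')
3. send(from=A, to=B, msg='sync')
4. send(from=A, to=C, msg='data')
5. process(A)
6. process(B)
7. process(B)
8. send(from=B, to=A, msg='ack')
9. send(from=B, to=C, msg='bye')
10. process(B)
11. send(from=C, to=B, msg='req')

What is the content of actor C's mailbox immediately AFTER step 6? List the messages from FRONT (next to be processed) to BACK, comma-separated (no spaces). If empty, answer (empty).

After 1 (process(A)): A:[] B:[] C:[]
After 2 (send(from=B, to=A, msg='done')): A:[done] B:[] C:[]
After 3 (send(from=A, to=B, msg='sync')): A:[done] B:[sync] C:[]
After 4 (send(from=A, to=C, msg='data')): A:[done] B:[sync] C:[data]
After 5 (process(A)): A:[] B:[sync] C:[data]
After 6 (process(B)): A:[] B:[] C:[data]

data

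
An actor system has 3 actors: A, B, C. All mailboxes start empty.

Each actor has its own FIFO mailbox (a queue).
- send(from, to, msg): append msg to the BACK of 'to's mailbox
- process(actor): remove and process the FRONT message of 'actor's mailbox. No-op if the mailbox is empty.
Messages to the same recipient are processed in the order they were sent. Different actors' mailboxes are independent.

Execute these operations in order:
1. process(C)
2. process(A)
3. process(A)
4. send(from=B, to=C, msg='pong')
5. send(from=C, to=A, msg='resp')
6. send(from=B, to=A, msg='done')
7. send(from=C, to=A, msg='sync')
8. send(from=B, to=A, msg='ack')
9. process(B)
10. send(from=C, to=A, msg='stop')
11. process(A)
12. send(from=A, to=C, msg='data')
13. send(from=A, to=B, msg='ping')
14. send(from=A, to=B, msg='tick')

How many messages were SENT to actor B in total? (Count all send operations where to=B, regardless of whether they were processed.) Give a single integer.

After 1 (process(C)): A:[] B:[] C:[]
After 2 (process(A)): A:[] B:[] C:[]
After 3 (process(A)): A:[] B:[] C:[]
After 4 (send(from=B, to=C, msg='pong')): A:[] B:[] C:[pong]
After 5 (send(from=C, to=A, msg='resp')): A:[resp] B:[] C:[pong]
After 6 (send(from=B, to=A, msg='done')): A:[resp,done] B:[] C:[pong]
After 7 (send(from=C, to=A, msg='sync')): A:[resp,done,sync] B:[] C:[pong]
After 8 (send(from=B, to=A, msg='ack')): A:[resp,done,sync,ack] B:[] C:[pong]
After 9 (process(B)): A:[resp,done,sync,ack] B:[] C:[pong]
After 10 (send(from=C, to=A, msg='stop')): A:[resp,done,sync,ack,stop] B:[] C:[pong]
After 11 (process(A)): A:[done,sync,ack,stop] B:[] C:[pong]
After 12 (send(from=A, to=C, msg='data')): A:[done,sync,ack,stop] B:[] C:[pong,data]
After 13 (send(from=A, to=B, msg='ping')): A:[done,sync,ack,stop] B:[ping] C:[pong,data]
After 14 (send(from=A, to=B, msg='tick')): A:[done,sync,ack,stop] B:[ping,tick] C:[pong,data]

Answer: 2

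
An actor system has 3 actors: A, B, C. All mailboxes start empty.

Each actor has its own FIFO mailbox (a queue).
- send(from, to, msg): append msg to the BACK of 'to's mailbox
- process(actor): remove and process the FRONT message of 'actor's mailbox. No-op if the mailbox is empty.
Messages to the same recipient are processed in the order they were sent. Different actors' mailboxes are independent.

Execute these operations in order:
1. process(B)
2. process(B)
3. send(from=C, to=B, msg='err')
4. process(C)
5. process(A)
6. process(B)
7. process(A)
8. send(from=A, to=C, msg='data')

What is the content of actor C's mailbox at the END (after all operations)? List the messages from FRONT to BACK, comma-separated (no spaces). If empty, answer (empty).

Answer: data

Derivation:
After 1 (process(B)): A:[] B:[] C:[]
After 2 (process(B)): A:[] B:[] C:[]
After 3 (send(from=C, to=B, msg='err')): A:[] B:[err] C:[]
After 4 (process(C)): A:[] B:[err] C:[]
After 5 (process(A)): A:[] B:[err] C:[]
After 6 (process(B)): A:[] B:[] C:[]
After 7 (process(A)): A:[] B:[] C:[]
After 8 (send(from=A, to=C, msg='data')): A:[] B:[] C:[data]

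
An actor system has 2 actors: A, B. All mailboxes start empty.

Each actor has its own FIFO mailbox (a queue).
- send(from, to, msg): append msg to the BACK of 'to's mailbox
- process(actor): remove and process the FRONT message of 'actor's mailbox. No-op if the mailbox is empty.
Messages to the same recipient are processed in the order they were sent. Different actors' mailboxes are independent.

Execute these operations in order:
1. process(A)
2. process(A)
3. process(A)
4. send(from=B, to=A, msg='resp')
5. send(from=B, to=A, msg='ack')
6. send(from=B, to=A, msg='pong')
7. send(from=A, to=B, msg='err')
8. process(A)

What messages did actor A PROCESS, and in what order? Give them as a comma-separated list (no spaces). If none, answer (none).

After 1 (process(A)): A:[] B:[]
After 2 (process(A)): A:[] B:[]
After 3 (process(A)): A:[] B:[]
After 4 (send(from=B, to=A, msg='resp')): A:[resp] B:[]
After 5 (send(from=B, to=A, msg='ack')): A:[resp,ack] B:[]
After 6 (send(from=B, to=A, msg='pong')): A:[resp,ack,pong] B:[]
After 7 (send(from=A, to=B, msg='err')): A:[resp,ack,pong] B:[err]
After 8 (process(A)): A:[ack,pong] B:[err]

Answer: resp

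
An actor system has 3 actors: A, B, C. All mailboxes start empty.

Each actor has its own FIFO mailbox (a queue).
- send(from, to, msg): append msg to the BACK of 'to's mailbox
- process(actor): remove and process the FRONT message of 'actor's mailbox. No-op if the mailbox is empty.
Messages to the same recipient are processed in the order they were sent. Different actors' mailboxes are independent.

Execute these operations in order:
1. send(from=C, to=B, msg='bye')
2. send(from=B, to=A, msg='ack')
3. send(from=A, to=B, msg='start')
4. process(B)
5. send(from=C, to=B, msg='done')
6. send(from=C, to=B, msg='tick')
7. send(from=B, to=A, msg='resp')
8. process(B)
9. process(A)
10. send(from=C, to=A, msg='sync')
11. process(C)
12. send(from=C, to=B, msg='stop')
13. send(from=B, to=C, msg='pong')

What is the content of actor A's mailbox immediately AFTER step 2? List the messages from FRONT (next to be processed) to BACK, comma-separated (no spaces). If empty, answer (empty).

After 1 (send(from=C, to=B, msg='bye')): A:[] B:[bye] C:[]
After 2 (send(from=B, to=A, msg='ack')): A:[ack] B:[bye] C:[]

ack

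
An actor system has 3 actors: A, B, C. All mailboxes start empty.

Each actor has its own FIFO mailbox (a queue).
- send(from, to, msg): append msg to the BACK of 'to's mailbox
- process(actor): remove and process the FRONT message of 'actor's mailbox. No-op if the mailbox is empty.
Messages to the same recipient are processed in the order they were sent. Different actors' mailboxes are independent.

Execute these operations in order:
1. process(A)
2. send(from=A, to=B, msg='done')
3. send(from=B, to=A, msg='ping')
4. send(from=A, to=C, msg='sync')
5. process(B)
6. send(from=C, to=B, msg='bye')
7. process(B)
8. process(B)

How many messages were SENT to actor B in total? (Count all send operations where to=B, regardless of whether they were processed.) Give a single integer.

After 1 (process(A)): A:[] B:[] C:[]
After 2 (send(from=A, to=B, msg='done')): A:[] B:[done] C:[]
After 3 (send(from=B, to=A, msg='ping')): A:[ping] B:[done] C:[]
After 4 (send(from=A, to=C, msg='sync')): A:[ping] B:[done] C:[sync]
After 5 (process(B)): A:[ping] B:[] C:[sync]
After 6 (send(from=C, to=B, msg='bye')): A:[ping] B:[bye] C:[sync]
After 7 (process(B)): A:[ping] B:[] C:[sync]
After 8 (process(B)): A:[ping] B:[] C:[sync]

Answer: 2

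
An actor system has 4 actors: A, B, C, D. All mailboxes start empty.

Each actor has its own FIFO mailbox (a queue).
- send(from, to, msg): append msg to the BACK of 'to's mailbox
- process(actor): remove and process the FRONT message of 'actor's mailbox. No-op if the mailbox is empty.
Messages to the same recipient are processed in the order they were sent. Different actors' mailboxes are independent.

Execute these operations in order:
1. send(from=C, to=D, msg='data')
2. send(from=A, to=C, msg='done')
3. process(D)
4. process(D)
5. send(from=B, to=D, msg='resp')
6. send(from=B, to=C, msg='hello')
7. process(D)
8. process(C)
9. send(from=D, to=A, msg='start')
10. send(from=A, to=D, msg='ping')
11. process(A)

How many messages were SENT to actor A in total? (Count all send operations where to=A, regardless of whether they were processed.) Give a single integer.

Answer: 1

Derivation:
After 1 (send(from=C, to=D, msg='data')): A:[] B:[] C:[] D:[data]
After 2 (send(from=A, to=C, msg='done')): A:[] B:[] C:[done] D:[data]
After 3 (process(D)): A:[] B:[] C:[done] D:[]
After 4 (process(D)): A:[] B:[] C:[done] D:[]
After 5 (send(from=B, to=D, msg='resp')): A:[] B:[] C:[done] D:[resp]
After 6 (send(from=B, to=C, msg='hello')): A:[] B:[] C:[done,hello] D:[resp]
After 7 (process(D)): A:[] B:[] C:[done,hello] D:[]
After 8 (process(C)): A:[] B:[] C:[hello] D:[]
After 9 (send(from=D, to=A, msg='start')): A:[start] B:[] C:[hello] D:[]
After 10 (send(from=A, to=D, msg='ping')): A:[start] B:[] C:[hello] D:[ping]
After 11 (process(A)): A:[] B:[] C:[hello] D:[ping]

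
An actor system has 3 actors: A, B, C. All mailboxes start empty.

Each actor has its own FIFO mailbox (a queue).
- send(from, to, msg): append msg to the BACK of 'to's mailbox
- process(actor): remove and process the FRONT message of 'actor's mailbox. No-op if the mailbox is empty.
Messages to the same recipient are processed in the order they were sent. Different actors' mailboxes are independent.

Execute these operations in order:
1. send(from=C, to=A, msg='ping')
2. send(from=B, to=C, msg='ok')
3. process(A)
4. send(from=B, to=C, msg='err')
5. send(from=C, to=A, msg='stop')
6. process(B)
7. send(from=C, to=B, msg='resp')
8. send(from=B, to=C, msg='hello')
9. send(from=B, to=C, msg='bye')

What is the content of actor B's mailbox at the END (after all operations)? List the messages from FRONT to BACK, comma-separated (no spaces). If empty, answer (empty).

After 1 (send(from=C, to=A, msg='ping')): A:[ping] B:[] C:[]
After 2 (send(from=B, to=C, msg='ok')): A:[ping] B:[] C:[ok]
After 3 (process(A)): A:[] B:[] C:[ok]
After 4 (send(from=B, to=C, msg='err')): A:[] B:[] C:[ok,err]
After 5 (send(from=C, to=A, msg='stop')): A:[stop] B:[] C:[ok,err]
After 6 (process(B)): A:[stop] B:[] C:[ok,err]
After 7 (send(from=C, to=B, msg='resp')): A:[stop] B:[resp] C:[ok,err]
After 8 (send(from=B, to=C, msg='hello')): A:[stop] B:[resp] C:[ok,err,hello]
After 9 (send(from=B, to=C, msg='bye')): A:[stop] B:[resp] C:[ok,err,hello,bye]

Answer: resp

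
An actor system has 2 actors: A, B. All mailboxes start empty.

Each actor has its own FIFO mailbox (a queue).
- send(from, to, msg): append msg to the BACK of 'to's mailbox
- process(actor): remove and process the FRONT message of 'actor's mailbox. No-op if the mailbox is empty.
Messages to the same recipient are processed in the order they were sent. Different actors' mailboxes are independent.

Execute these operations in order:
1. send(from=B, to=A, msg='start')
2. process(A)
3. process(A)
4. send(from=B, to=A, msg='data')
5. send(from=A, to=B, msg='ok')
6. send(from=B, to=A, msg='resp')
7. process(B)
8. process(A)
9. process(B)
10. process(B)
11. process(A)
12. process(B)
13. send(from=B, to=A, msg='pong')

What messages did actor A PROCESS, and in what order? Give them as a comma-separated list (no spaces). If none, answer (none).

Answer: start,data,resp

Derivation:
After 1 (send(from=B, to=A, msg='start')): A:[start] B:[]
After 2 (process(A)): A:[] B:[]
After 3 (process(A)): A:[] B:[]
After 4 (send(from=B, to=A, msg='data')): A:[data] B:[]
After 5 (send(from=A, to=B, msg='ok')): A:[data] B:[ok]
After 6 (send(from=B, to=A, msg='resp')): A:[data,resp] B:[ok]
After 7 (process(B)): A:[data,resp] B:[]
After 8 (process(A)): A:[resp] B:[]
After 9 (process(B)): A:[resp] B:[]
After 10 (process(B)): A:[resp] B:[]
After 11 (process(A)): A:[] B:[]
After 12 (process(B)): A:[] B:[]
After 13 (send(from=B, to=A, msg='pong')): A:[pong] B:[]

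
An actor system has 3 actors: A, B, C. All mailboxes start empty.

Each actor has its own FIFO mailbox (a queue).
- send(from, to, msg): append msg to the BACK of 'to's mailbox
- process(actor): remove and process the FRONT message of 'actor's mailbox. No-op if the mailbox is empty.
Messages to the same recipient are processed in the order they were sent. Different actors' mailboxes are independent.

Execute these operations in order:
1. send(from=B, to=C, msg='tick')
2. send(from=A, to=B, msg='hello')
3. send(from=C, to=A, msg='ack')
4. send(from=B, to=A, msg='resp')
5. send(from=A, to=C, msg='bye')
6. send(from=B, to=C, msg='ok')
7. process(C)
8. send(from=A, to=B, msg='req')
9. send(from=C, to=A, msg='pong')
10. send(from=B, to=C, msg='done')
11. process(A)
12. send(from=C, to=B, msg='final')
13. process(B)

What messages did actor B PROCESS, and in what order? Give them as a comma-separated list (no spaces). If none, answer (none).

Answer: hello

Derivation:
After 1 (send(from=B, to=C, msg='tick')): A:[] B:[] C:[tick]
After 2 (send(from=A, to=B, msg='hello')): A:[] B:[hello] C:[tick]
After 3 (send(from=C, to=A, msg='ack')): A:[ack] B:[hello] C:[tick]
After 4 (send(from=B, to=A, msg='resp')): A:[ack,resp] B:[hello] C:[tick]
After 5 (send(from=A, to=C, msg='bye')): A:[ack,resp] B:[hello] C:[tick,bye]
After 6 (send(from=B, to=C, msg='ok')): A:[ack,resp] B:[hello] C:[tick,bye,ok]
After 7 (process(C)): A:[ack,resp] B:[hello] C:[bye,ok]
After 8 (send(from=A, to=B, msg='req')): A:[ack,resp] B:[hello,req] C:[bye,ok]
After 9 (send(from=C, to=A, msg='pong')): A:[ack,resp,pong] B:[hello,req] C:[bye,ok]
After 10 (send(from=B, to=C, msg='done')): A:[ack,resp,pong] B:[hello,req] C:[bye,ok,done]
After 11 (process(A)): A:[resp,pong] B:[hello,req] C:[bye,ok,done]
After 12 (send(from=C, to=B, msg='final')): A:[resp,pong] B:[hello,req,final] C:[bye,ok,done]
After 13 (process(B)): A:[resp,pong] B:[req,final] C:[bye,ok,done]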